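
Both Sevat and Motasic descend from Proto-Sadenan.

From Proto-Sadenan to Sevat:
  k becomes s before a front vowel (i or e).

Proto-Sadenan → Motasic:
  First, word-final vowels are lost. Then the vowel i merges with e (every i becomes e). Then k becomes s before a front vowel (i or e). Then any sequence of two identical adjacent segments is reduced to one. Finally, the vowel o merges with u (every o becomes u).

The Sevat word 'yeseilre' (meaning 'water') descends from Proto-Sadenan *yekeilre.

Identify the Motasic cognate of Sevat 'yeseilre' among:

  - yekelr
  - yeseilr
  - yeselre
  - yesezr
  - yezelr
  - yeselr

yeselr

Motasic: *yekeilre > yekeilr > yekeelr > yeseelr > yeselr  (by apocope, vowel merger, palatalisation, degemination)
Only 'yeselr' matches the regular Motasic development of *yekeilre.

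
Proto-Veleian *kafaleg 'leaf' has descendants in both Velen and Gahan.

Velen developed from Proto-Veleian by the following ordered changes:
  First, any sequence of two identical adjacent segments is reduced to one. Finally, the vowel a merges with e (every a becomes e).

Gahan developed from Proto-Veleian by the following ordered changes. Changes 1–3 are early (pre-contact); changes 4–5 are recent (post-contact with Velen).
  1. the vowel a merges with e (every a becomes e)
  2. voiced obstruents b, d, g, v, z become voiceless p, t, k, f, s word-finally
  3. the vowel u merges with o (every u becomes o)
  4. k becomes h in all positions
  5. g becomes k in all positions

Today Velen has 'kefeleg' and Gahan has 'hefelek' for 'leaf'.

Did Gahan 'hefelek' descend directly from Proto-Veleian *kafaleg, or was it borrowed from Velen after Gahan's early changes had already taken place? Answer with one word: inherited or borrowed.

If inherited, *kafaleg would pass through all of Gahan's changes:
Gahan: start from *kafaleg.
  rule 1 (vowel merger): kafaleg → kefeleg
  rule 2 (final devoicing): kefeleg → kefelek
  rule 3: no change — kefelek
  rule 4 (unconditioned shift): kefelek → hefeleh
  rule 5: no change — hefeleh
  ⇒ Gahan hefeleh
If borrowed from Velen 'kefeleg' after the early changes, it would undergo only the recent ones:
  rule 4 (unconditioned shift): kefeleg → hefeleg
  rule 5 (unconditioned shift): hefeleg → hefelek
  ⇒ as a loan: hefelek
Gahan 'hefelek' matches the loan outcome 'hefelek', not the inherited 'hefeleh' — it skipped the early Gahan changes, so it was borrowed from Velen.

borrowed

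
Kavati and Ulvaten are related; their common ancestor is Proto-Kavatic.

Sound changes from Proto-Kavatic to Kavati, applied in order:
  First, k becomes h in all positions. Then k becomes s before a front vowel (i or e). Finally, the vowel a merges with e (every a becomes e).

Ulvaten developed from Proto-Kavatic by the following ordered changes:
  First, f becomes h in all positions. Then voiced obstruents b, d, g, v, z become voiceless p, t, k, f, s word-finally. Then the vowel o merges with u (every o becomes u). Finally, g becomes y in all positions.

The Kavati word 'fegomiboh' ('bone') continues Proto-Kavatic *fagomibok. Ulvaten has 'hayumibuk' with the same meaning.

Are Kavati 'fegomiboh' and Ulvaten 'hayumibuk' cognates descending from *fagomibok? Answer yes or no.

Derive the expected Ulvaten reflex of *fagomibok:
Ulvaten: *fagomibok > hagomibok > hagumibuk > hayumibuk  (by unconditioned shift, vowel merger, unconditioned shift)
Ulvaten 'hayumibuk' matches the regular reflex exactly, so the pair is cognate.

yes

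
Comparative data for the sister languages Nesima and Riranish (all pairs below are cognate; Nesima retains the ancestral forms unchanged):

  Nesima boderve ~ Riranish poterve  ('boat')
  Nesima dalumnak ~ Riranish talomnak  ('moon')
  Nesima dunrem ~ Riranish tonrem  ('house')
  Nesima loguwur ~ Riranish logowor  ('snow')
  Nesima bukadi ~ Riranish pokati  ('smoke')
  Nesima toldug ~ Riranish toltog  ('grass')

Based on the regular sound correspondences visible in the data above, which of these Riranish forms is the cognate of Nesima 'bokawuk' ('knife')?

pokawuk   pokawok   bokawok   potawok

boderve ~ poterve — Nesima b corresponds to Riranish p word-initially before a back vowel.
loguwur ~ logowor, bukadi ~ pokati — Nesima u corresponds to Riranish o after a consonant, before a consonant other than r, m, n, p, b, f, v.
Applying these to Nesima 'bokawuk':
  bokawuk → pokawuk   (b→p word-initially before a back vowel)
  pokawuk → pokawok   (u→o after a consonant, before a consonant other than r, m, n, p, b, f, v)
So the Riranish cognate is 'pokawok'.

pokawok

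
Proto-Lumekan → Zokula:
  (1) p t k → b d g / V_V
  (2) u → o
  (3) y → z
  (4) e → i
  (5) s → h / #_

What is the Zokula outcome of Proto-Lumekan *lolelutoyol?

Zokula: start from *lolelutoyol.
  rule 1 (intervocalic voicing): lolelutoyol → loleludoyol
  rule 2 (vowel merger): loleludoyol → lolelodoyol
  rule 3 (unconditioned shift): lolelodoyol → lolelodozol
  rule 4 (vowel merger): lolelodozol → lolilodozol
  rule 5: no change — lolilodozol
  ⇒ Zokula lolilodozol

lolilodozol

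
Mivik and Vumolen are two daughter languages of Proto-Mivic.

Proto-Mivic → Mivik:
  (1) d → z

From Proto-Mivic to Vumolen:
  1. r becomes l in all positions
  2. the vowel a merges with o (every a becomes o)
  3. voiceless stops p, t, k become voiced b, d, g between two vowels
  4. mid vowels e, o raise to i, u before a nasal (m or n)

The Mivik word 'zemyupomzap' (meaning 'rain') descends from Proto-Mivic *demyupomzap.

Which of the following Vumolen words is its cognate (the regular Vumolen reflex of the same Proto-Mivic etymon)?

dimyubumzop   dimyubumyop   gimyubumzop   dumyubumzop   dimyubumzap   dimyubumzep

Vumolen: *demyupomzap > demyupomzop > demyubomzop > dimyubumzop  (by vowel merger, intervocalic voicing, pre-nasal raising)
Only 'dimyubumzop' matches the regular Vumolen development of *demyupomzap.

dimyubumzop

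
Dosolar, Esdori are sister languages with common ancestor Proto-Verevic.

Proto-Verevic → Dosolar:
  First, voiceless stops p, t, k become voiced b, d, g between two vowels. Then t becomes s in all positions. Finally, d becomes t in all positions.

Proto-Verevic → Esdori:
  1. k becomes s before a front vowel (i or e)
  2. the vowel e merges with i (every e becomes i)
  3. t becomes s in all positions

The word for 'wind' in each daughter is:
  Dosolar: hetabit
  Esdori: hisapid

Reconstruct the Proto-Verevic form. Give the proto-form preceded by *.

*hetapid

Position 2: Dosolar has e, Esdori has i. Dosolar preserves e here (none of its changes turn any other segment into e), so the proto-segment is *e.
Position 7: Dosolar has t, Esdori has d. Esdori preserves d here (none of its changes turn any other segment into d), so the proto-segment is *d.
Verify the candidate proto-form against each daughter:
Dosolar: start from *hetapid.
  rule 1 (intervocalic voicing): hetapid → hedabid
  rule 2: no change — hedabid
  rule 3 (unconditioned shift): hedabid → hetabit
  ⇒ Dosolar hetabit
Esdori: start from *hetapid.
  rule 1: no change — hetapid
  rule 2 (vowel merger): hetapid → hitapid
  rule 3 (unconditioned shift): hitapid → hisapid
  ⇒ Esdori hisapid
Only *hetapid yields all of Dosolar hetabit, Esdori hisapid.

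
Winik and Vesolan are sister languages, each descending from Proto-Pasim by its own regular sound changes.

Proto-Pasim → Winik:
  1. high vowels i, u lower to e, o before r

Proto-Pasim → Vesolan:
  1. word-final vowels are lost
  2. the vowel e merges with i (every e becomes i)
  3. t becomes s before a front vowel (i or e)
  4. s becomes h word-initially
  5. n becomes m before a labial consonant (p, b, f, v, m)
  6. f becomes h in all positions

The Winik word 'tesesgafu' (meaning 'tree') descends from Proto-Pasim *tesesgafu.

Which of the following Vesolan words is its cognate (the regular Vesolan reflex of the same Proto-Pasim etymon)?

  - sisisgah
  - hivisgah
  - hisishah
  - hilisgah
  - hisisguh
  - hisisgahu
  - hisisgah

hisisgah

Vesolan: *tesesgafu > tesesgaf > tisisgaf > sisisgaf > hisisgaf > hisisgah  (by apocope, vowel merger, palatalisation, debuccalisation, unconditioned shift)
The other candidates each miss or misapply at least one Vesolan change.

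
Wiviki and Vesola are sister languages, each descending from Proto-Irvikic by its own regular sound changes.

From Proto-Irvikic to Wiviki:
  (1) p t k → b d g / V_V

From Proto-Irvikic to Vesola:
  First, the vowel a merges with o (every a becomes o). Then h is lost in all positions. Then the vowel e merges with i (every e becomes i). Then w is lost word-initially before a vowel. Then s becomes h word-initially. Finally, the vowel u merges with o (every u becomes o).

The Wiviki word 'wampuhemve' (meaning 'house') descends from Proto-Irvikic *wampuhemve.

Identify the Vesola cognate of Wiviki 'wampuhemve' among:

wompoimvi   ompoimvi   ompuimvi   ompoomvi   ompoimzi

ompoimvi

Vesola: start from *wampuhemve.
  rule 1 (vowel merger): wampuhemve → wompuhemve
  rule 2 (h-loss): wompuhemve → wompuemve
  rule 3 (vowel merger): wompuemve → wompuimvi
  rule 4 (glide loss): wompuimvi → ompuimvi
  rule 5: no change — ompuimvi
  rule 6 (vowel merger): ompuimvi → ompoimvi
  ⇒ Vesola ompoimvi
Among the options, 'ompoimvi' alone shows every Vesola change applied in order.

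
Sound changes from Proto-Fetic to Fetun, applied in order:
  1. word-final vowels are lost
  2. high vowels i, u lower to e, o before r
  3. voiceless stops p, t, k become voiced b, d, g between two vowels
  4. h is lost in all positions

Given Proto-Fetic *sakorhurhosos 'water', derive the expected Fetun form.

Fetun: *sakorhurhosos
  sakorhurhosos (rule 1 does not apply)
  sakorhurhosos → sakorhorhosos   [pre-rhotic lowering]
  sakorhorhosos → sagorhorhosos   [intervocalic voicing]
  sagorhorhosos → sagororosos   [h-loss]
  giving Fetun sagororosos.

sagororosos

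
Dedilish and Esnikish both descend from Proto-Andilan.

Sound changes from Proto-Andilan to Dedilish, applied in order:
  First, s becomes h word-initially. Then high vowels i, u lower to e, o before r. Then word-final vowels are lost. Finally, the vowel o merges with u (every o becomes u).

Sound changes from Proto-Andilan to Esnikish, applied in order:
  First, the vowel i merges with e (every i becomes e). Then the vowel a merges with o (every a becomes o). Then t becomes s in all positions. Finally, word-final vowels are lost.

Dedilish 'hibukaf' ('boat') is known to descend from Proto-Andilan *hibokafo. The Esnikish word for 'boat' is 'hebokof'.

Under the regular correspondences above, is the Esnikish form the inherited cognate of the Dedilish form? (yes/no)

yes

Derive the expected Esnikish reflex of *hibokafo:
Esnikish: *hibokafo
  hibokafo → hebokafo   [vowel merger]
  hebokafo → hebokofo   [vowel merger]
  hebokofo (rule 3 does not apply)
  hebokofo → hebokof   [apocope]
  giving Esnikish hebokof.
Esnikish 'hebokof' matches the regular reflex exactly, so the pair is cognate.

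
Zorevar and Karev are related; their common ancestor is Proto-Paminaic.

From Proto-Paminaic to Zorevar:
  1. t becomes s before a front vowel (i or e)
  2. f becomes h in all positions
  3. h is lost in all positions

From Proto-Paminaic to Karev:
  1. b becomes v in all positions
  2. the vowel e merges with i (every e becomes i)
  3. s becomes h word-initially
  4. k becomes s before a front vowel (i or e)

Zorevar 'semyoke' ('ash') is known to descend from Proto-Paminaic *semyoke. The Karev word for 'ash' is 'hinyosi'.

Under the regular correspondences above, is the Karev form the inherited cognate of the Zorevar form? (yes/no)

no

Derive the expected Karev reflex of *semyoke:
Karev: *semyoke
  semyoke (rule 1 does not apply)
  semyoke → simyoki   [vowel merger]
  simyoki → himyoki   [debuccalisation]
  himyoki → himyosi   [palatalisation]
  giving Karev himyosi.
The regular Karev reflex would be 'himyosi', but the attested form is 'hinyosi'. The correspondence is irregular, so they are not cognates (the Karev form has a different source).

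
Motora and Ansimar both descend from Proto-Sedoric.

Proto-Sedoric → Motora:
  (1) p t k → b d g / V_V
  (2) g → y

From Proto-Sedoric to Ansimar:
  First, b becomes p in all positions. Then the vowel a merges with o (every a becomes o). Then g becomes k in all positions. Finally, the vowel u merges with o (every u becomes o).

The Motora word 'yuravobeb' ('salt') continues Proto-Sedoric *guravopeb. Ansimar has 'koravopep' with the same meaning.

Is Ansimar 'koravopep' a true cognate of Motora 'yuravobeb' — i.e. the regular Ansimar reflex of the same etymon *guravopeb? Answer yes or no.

Derive the expected Ansimar reflex of *guravopeb:
Ansimar: *guravopeb
  guravopeb → guravopep   [unconditioned shift]
  guravopep → gurovopep   [vowel merger]
  gurovopep → kurovopep   [unconditioned shift]
  kurovopep → korovopep   [vowel merger]
  giving Ansimar korovopep.
The regular Ansimar reflex would be 'korovopep', but the attested form is 'koravopep'. The correspondence is irregular, so they are not cognates (the Ansimar form has a different source).

no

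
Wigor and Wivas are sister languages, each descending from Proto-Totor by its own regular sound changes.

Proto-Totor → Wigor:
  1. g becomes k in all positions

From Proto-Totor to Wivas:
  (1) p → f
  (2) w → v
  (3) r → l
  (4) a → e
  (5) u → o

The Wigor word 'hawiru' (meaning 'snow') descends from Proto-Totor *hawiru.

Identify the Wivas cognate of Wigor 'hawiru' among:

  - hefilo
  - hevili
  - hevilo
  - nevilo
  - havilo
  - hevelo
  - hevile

hevilo

Wivas: start from *hawiru.
  rule 1: no change — hawiru
  rule 2 (unconditioned shift): hawiru → haviru
  rule 3 (unconditioned shift): haviru → havilu
  rule 4 (vowel merger): havilu → hevilu
  rule 5 (vowel merger): hevilu → hevilo
  ⇒ Wivas hevilo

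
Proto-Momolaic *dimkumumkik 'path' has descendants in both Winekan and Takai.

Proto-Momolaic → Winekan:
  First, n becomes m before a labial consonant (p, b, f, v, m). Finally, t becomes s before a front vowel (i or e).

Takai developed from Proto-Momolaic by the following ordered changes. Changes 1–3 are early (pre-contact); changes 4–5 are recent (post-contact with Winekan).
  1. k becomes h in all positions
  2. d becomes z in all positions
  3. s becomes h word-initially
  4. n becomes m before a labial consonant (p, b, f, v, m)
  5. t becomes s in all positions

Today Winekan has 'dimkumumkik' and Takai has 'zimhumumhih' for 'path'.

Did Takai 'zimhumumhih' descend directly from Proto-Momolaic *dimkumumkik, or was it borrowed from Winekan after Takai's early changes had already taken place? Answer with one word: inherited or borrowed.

inherited

If inherited, *dimkumumkik would pass through all of Takai's changes:
Takai: *dimkumumkik
  dimkumumkik → dimhumumhih   [unconditioned shift]
  dimhumumhih → zimhumumhih   [unconditioned shift]
  zimhumumhih (rule 3 does not apply)
  zimhumumhih (rule 4 does not apply)
  zimhumumhih (rule 5 does not apply)
  giving Takai zimhumumhih.
If borrowed from Winekan 'dimkumumkik' after the early changes, it would undergo only the recent ones:
  rule 4 (nasal place assimilation): no change (dimkumumkik)
  rule 5 (unconditioned shift): no change (dimkumumkik)
  ⇒ as a loan: dimkumumkik
Takai 'zimhumumhih' matches the inherited outcome exactly, so it is an inherited cognate, not a loan.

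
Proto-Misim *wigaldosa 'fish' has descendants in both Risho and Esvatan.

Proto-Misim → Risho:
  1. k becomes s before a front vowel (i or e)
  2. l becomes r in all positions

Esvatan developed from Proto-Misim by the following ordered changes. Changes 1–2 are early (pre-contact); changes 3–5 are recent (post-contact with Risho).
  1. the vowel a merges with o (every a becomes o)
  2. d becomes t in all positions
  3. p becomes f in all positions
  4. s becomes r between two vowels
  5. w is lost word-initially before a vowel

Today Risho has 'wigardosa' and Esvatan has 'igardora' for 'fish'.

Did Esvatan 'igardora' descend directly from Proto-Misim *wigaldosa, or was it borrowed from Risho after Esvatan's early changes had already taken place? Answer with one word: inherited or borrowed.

borrowed

If inherited, *wigaldosa would pass through all of Esvatan's changes:
Esvatan: *wigaldosa > wigoldoso > wigoltoso > wigoltoro > igoltoro  (by vowel merger, unconditioned shift, rhotacism, glide loss)
If borrowed from Risho 'wigardosa' after the early changes, it would undergo only the recent ones:
  rule 3 (unconditioned shift): no change (wigardosa)
  rule 4 (rhotacism): wigardosa → wigardora
  rule 5 (glide loss): wigardora → igardora
  ⇒ as a loan: igardora
Esvatan 'igardora' matches the loan outcome 'igardora', not the inherited 'igoltoro' — it skipped the early Esvatan changes, so it was borrowed from Risho.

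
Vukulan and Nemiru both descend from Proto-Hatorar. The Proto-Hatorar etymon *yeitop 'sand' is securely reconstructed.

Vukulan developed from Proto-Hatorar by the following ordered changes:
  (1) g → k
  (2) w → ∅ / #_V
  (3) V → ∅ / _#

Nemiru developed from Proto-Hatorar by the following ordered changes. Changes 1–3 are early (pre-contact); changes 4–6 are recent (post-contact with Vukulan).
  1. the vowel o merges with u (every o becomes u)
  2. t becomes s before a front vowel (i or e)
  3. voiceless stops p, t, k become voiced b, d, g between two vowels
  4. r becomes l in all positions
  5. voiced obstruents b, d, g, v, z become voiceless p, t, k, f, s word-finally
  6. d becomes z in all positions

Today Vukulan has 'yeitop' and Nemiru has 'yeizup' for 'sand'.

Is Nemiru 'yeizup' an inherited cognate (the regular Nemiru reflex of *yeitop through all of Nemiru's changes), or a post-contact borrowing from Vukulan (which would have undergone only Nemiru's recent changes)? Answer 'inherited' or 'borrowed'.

inherited

If inherited, *yeitop would pass through all of Nemiru's changes:
Nemiru: *yeitop
  yeitop → yeitup   [vowel merger]
  yeitup (rule 2 does not apply)
  yeitup → yeidup   [intervocalic voicing]
  yeidup (rule 4 does not apply)
  yeidup (rule 5 does not apply)
  yeidup → yeizup   [unconditioned shift]
  giving Nemiru yeizup.
If borrowed from Vukulan 'yeitop' after the early changes, it would undergo only the recent ones:
  rule 4 (unconditioned shift): no change (yeitop)
  rule 5 (final devoicing): no change (yeitop)
  rule 6 (unconditioned shift): no change (yeitop)
  ⇒ as a loan: yeitop
Nemiru 'yeizup' matches the inherited outcome exactly, so it is an inherited cognate, not a loan.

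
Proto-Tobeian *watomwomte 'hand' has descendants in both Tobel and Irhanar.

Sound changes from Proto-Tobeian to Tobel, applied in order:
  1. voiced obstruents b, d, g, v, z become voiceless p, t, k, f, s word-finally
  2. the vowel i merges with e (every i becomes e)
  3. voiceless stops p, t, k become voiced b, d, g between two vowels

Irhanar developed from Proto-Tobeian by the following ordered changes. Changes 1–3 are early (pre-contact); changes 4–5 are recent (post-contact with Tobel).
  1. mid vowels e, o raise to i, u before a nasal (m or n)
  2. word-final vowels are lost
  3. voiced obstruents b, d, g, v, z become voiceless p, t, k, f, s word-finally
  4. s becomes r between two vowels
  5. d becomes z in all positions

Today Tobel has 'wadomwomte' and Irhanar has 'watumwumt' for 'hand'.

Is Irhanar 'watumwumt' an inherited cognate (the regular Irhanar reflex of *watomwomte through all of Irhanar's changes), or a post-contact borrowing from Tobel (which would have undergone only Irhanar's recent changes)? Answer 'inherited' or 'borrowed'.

If inherited, *watomwomte would pass through all of Irhanar's changes:
Irhanar: *watomwomte
  watomwomte → watumwumte   [pre-nasal raising]
  watumwumte → watumwumt   [apocope]
  watumwumt (rule 3 does not apply)
  watumwumt (rule 4 does not apply)
  watumwumt (rule 5 does not apply)
  giving Irhanar watumwumt.
If borrowed from Tobel 'wadomwomte' after the early changes, it would undergo only the recent ones:
  rule 4 (rhotacism): no change (wadomwomte)
  rule 5 (unconditioned shift): wadomwomte → wazomwomte
  ⇒ as a loan: wazomwomte
Irhanar 'watumwumt' matches the inherited outcome exactly, so it is an inherited cognate, not a loan.

inherited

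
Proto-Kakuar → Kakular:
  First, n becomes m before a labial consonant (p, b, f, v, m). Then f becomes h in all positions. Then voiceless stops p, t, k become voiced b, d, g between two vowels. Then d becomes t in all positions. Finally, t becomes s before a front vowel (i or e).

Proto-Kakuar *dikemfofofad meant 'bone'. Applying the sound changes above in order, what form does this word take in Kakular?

Kakular: *dikemfofofad
  dikemfofofad (rule 1 does not apply)
  dikemfofofad → dikemhohohad   [unconditioned shift]
  dikemhohohad → digemhohohad   [intervocalic voicing]
  digemhohohad → tigemhohohat   [unconditioned shift]
  tigemhohohat → sigemhohohat   [palatalisation]
  giving Kakular sigemhohohat.

sigemhohohat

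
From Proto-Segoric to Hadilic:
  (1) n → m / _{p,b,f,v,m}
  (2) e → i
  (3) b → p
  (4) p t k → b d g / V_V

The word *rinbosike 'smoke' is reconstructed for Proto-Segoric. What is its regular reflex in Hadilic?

Hadilic: *rinbosike > rimbosike > rimbosiki > rimposiki > rimposigi  (by nasal place assimilation, vowel merger, unconditioned shift, intervocalic voicing)

rimposigi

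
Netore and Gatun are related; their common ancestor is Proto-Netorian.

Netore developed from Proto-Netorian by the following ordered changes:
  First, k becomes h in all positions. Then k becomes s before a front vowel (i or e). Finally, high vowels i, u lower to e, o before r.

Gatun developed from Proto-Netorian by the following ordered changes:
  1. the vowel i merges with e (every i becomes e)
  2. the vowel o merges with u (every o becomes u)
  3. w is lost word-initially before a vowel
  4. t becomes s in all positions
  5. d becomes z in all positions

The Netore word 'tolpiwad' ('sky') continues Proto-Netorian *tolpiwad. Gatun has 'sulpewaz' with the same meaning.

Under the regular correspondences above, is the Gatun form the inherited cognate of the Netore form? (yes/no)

Derive the expected Gatun reflex of *tolpiwad:
Gatun: start from *tolpiwad.
  rule 1 (vowel merger): tolpiwad → tolpewad
  rule 2 (vowel merger): tolpewad → tulpewad
  rule 3: no change — tulpewad
  rule 4 (unconditioned shift): tulpewad → sulpewad
  rule 5 (unconditioned shift): sulpewad → sulpewaz
  ⇒ Gatun sulpewaz
Gatun 'sulpewaz' matches the regular reflex exactly, so the pair is cognate.

yes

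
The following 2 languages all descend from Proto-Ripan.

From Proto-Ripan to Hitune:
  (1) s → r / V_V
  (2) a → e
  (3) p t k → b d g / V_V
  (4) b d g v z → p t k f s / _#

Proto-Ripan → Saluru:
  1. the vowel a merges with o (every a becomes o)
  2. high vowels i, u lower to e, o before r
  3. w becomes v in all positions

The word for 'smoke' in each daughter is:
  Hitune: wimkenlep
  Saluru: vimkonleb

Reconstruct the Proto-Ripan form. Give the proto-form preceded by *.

Position 5: Hitune has e, Saluru has o. Taking the neighbouring segments as reconstructed: Hitune e could go back to *a or *e; Saluru o could go back to *a or *o — the one source consistent with every daughter is *a.
Position 9: Hitune has p, Saluru has b. Saluru preserves b here (none of its changes turn any other segment into b), so the proto-segment is *b.
This points to *wimkanleb. Verify forward in each daughter:
Hitune: *wimkanleb
  wimkanleb (rule 1 does not apply)
  wimkanleb → wimkenleb   [vowel merger]
  wimkenleb (rule 3 does not apply)
  wimkenleb → wimkenlep   [final devoicing]
  giving Hitune wimkenlep.
Saluru: start from *wimkanleb.
  rule 1 (vowel merger): wimkanleb → wimkonleb
  rule 2: no change — wimkonleb
  rule 3 (unconditioned shift): wimkonleb → vimkonleb
  ⇒ Saluru vimkonleb
Only *wimkanleb yields all of Hitune wimkenlep, Saluru vimkonleb.

*wimkanleb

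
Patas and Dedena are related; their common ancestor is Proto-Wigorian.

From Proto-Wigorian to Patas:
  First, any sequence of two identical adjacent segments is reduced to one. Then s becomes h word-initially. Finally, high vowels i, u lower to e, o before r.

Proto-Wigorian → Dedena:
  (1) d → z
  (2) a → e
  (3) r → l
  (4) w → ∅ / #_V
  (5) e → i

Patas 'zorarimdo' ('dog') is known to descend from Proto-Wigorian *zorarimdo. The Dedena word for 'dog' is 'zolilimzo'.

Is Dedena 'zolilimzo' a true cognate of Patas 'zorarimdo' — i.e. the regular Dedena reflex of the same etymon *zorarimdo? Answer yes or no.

yes

Derive the expected Dedena reflex of *zorarimdo:
Dedena: *zorarimdo
  zorarimdo → zorarimzo   [unconditioned shift]
  zorarimzo → zorerimzo   [vowel merger]
  zorerimzo → zolelimzo   [unconditioned shift]
  zolelimzo (rule 4 does not apply)
  zolelimzo → zolilimzo   [vowel merger]
  giving Dedena zolilimzo.
Dedena 'zolilimzo' matches the regular reflex exactly, so the pair is cognate.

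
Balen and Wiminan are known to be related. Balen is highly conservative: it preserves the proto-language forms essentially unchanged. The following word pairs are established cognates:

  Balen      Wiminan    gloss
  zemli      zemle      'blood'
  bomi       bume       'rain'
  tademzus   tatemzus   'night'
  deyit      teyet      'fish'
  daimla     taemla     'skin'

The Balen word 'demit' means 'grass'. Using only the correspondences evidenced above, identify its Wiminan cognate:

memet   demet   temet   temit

deyit ~ teyet — Balen d corresponds to Wiminan t word-initially before a front vowel.
deyit ~ teyet — Balen i corresponds to Wiminan e after a consonant, before a consonant other than r, m, n, p, b, f, v.
Applying these to Balen 'demit':
  demit → temit   (d→t word-initially before a front vowel)
  temit → temet   (i→e after a consonant, before a consonant other than r, m, n, p, b, f, v)
So the Wiminan cognate is 'temet'.

temet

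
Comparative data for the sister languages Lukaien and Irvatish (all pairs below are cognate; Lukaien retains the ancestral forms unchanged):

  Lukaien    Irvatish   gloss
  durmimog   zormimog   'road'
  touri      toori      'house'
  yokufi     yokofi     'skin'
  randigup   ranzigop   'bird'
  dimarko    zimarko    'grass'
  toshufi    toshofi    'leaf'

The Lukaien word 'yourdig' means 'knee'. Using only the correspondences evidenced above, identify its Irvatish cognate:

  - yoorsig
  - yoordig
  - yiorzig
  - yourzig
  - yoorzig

touri ~ toori — Lukaien u corresponds to Irvatish o after a vowel, before r.
randigup ~ ranzigop — Lukaien d corresponds to Irvatish z after a consonant, before a front vowel.
Applying these to Lukaien 'yourdig':
  yourdig → yoordig   (u→o after a vowel, before r)
  yoordig → yoorzig   (d→z after a consonant, before a front vowel)
So the Irvatish cognate is 'yoorzig'.

yoorzig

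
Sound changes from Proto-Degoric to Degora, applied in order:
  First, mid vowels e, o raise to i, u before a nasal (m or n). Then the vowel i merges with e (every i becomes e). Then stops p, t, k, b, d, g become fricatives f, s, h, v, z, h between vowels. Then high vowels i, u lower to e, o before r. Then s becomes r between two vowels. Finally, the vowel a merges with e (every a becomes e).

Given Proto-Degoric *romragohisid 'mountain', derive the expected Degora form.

rumrehohered

Degora: start from *romragohisid.
  rule 1 (pre-nasal raising): romragohisid → rumragohisid
  rule 2 (vowel merger): rumragohisid → rumragohesed
  rule 3 (intervocalic lenition): rumragohesed → rumrahohesed
  rule 4: no change — rumrahohesed
  rule 5 (rhotacism): rumrahohesed → rumrahohered
  rule 6 (vowel merger): rumrahohered → rumrehohered
  ⇒ Degora rumrehohered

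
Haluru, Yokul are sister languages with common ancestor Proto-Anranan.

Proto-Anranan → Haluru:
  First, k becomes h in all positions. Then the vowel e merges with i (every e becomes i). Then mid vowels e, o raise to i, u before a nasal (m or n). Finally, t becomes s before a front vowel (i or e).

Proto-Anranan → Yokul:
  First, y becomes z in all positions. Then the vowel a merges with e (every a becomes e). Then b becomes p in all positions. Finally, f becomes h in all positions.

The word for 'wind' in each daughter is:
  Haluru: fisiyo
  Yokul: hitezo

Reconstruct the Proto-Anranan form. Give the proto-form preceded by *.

Position 5: Haluru has y, Yokul has z. Haluru preserves y here (none of its changes turn any other segment into y), so the proto-segment is *y.
Position 1: Haluru has f, Yokul has h. Haluru preserves f here (none of its changes turn any other segment into f), so the proto-segment is *f.
Position 4: Haluru has i, Yokul has e. Taking the neighbouring segments as reconstructed: Haluru i could go back to *e or *i; Yokul e could go back to *a or *e — the one source consistent with every daughter is *e.
Verify the candidate proto-form against each daughter:
Haluru: start from *fiteyo.
  rule 1: no change — fiteyo
  rule 2 (vowel merger): fiteyo → fitiyo
  rule 3: no change — fitiyo
  rule 4 (palatalisation): fitiyo → fisiyo
  ⇒ Haluru fisiyo
Yokul: *fiteyo
  fiteyo → fitezo   [unconditioned shift]
  fitezo (rule 2 does not apply)
  fitezo (rule 3 does not apply)
  fitezo → hitezo   [unconditioned shift]
  giving Yokul hitezo.
No other proto-form is consistent with every reflex, so the reconstruction is *fiteyo.

*fiteyo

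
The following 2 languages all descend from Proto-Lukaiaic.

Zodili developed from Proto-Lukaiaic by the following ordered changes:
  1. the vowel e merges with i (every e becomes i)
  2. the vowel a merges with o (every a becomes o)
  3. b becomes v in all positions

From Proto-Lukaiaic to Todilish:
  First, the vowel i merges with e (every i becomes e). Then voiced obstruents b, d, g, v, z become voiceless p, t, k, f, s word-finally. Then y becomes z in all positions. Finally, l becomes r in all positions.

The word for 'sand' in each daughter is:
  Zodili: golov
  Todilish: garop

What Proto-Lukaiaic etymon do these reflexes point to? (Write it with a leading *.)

Position 2: Zodili has o, Todilish has a. Todilish preserves a here (none of its changes turn any other segment into a), so the proto-segment is *a.
Position 5: Zodili has v, Todilish has p. Taking the neighbouring segments as reconstructed: Zodili v could go back to *b or *v; Todilish p could go back to *p or *b — the one source consistent with every daughter is *b.
This points to *galob. Verify forward in each daughter:
Zodili: *galob > golob > golov  (by vowel merger, unconditioned shift)
Todilish: start from *galob.
  rule 1: no change — galob
  rule 2 (final devoicing): galob → galop
  rule 3: no change — galop
  rule 4 (unconditioned shift): galop → garop
  ⇒ Todilish garop
*galob is the unique common source.

*galob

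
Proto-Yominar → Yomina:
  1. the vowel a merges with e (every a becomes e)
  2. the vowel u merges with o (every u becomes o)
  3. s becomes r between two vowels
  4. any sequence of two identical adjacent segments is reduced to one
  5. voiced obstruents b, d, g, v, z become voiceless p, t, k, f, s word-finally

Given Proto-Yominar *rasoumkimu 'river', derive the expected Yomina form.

reromkimo

Yomina: *rasoumkimu > resoumkimu > resoomkimo > reroomkimo > reromkimo  (by vowel merger, vowel merger, rhotacism, degemination)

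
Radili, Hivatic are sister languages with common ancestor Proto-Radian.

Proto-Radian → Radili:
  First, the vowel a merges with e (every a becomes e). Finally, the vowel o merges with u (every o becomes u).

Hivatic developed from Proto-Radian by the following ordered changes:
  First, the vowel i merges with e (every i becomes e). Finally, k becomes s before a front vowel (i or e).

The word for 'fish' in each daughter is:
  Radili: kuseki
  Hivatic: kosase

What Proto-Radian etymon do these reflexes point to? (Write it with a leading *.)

*kosaki

Position 4: Radili has e, Hivatic has a. Hivatic preserves a here (none of its changes turn any other segment into a), so the proto-segment is *a.
Position 5: Radili has k, Hivatic has s. Radili preserves k here (none of its changes turn any other segment into k), so the proto-segment is *k.
This points to *kosaki. Verify forward in each daughter:
Radili: *kosaki
  kosaki → koseki   [vowel merger]
  koseki → kuseki   [vowel merger]
  giving Radili kuseki.
Hivatic: *kosaki
  kosaki → kosake   [vowel merger]
  kosake → kosase   [palatalisation]
  giving Hivatic kosase.
*kosaki is the unique common source.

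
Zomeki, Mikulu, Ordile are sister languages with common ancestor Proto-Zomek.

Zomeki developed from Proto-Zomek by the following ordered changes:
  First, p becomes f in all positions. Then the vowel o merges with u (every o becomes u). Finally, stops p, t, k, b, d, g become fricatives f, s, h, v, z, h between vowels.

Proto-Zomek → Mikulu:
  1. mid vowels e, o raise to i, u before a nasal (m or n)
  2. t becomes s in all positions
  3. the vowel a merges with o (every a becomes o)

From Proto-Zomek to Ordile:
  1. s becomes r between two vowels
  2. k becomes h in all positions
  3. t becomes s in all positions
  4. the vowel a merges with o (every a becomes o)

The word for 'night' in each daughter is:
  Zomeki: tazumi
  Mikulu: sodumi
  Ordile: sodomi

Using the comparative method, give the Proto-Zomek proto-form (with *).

*tadomi

Position 2: Zomeki has a, Mikulu has o, Ordile has o. Zomeki preserves a here (none of its changes turn any other segment into a), so the proto-segment is *a.
Position 1: Zomeki has t, Mikulu has s, Ordile has s. Zomeki preserves t here (none of its changes turn any other segment into t), so the proto-segment is *t.
Position 4: Zomeki has u, Mikulu has u, Ordile has o. Taking the neighbouring segments as reconstructed: Zomeki u could go back to *o or *u; Mikulu u could go back to *o or *u; Ordile o could go back to *a or *o — the one source consistent with every daughter is *o.
Continuing position by position gives *tadomi; check it forward:
Zomeki: *tadomi > tadumi > tazumi  (by vowel merger, intervocalic lenition)
Mikulu: start from *tadomi.
  rule 1 (pre-nasal raising): tadomi → tadumi
  rule 2 (unconditioned shift): tadumi → sadumi
  rule 3 (vowel merger): sadumi → sodumi
  ⇒ Mikulu sodumi
Ordile: start from *tadomi.
  rule 1: no change — tadomi
  rule 2: no change — tadomi
  rule 3 (unconditioned shift): tadomi → sadomi
  rule 4 (vowel merger): sadomi → sodomi
  ⇒ Ordile sodomi
*tadomi is the unique common source.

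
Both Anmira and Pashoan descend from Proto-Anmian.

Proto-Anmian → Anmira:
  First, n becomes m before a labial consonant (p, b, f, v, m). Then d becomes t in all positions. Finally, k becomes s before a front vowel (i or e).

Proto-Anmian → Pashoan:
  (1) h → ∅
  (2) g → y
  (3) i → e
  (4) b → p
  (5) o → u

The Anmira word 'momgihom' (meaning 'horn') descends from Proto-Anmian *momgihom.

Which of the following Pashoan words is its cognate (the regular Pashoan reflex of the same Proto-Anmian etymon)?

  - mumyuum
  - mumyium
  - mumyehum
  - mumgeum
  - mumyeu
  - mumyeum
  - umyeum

Pashoan: start from *momgihom.
  rule 1 (h-loss): momgihom → momgiom
  rule 2 (unconditioned shift): momgiom → momyiom
  rule 3 (vowel merger): momyiom → momyeom
  rule 4: no change — momyeom
  rule 5 (vowel merger): momyeom → mumyeum
  ⇒ Pashoan mumyeum

mumyeum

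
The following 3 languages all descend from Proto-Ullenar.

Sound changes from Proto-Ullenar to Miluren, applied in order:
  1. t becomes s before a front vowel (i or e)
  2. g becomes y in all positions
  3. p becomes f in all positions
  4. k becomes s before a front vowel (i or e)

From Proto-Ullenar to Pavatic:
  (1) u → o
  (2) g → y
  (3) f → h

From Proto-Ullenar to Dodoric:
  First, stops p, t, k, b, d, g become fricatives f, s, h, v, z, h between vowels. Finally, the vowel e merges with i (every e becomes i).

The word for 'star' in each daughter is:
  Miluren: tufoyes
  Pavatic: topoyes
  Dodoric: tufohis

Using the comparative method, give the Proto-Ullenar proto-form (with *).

*tupoges

Position 6: Miluren has e, Pavatic has e, Dodoric has i. Miluren preserves e here (none of its changes turn any other segment into e), so the proto-segment is *e.
Position 5: Miluren has y, Pavatic has y, Dodoric has h. Taking the neighbouring segments as reconstructed: Miluren y could go back to *g or *y; Pavatic y could go back to *g or *y; Dodoric h could go back to *k or *g or *h — the one source consistent with every daughter is *g.
Continuing position by position gives *tupoges; check it forward:
Miluren: start from *tupoges.
  rule 1: no change — tupoges
  rule 2 (unconditioned shift): tupoges → tupoyes
  rule 3 (unconditioned shift): tupoyes → tufoyes
  rule 4: no change — tufoyes
  ⇒ Miluren tufoyes
Pavatic: *tupoges
  tupoges → topoges   [vowel merger]
  topoges → topoyes   [unconditioned shift]
  topoyes (rule 3 does not apply)
  giving Pavatic topoyes.
Dodoric: *tupoges
  tupoges → tufohes   [intervocalic lenition]
  tufohes → tufohis   [vowel merger]
  giving Dodoric tufohis.
*tupoges is the unique common source.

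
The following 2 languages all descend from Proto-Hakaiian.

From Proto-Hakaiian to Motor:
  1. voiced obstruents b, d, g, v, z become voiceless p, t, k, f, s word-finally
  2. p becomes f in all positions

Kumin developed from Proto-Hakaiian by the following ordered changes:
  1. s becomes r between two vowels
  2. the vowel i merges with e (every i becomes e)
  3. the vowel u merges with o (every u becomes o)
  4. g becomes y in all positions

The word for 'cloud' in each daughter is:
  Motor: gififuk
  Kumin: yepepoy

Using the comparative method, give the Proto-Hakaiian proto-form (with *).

*gipipug

Position 7: Motor has k, Kumin has y. Taking the neighbouring segments as reconstructed: Motor k could go back to *k or *g; Kumin y could go back to *g or *y — the one source consistent with every daughter is *g.
Position 3: Motor has f, Kumin has p. Kumin preserves p here (none of its changes turn any other segment into p), so the proto-segment is *p.
Continuing position by position gives *gipipug; check it forward:
Motor: *gipipug
  gipipug → gipipuk   [final devoicing]
  gipipuk → gififuk   [unconditioned shift]
  giving Motor gififuk.
Kumin: start from *gipipug.
  rule 1: no change — gipipug
  rule 2 (vowel merger): gipipug → gepepug
  rule 3 (vowel merger): gepepug → gepepog
  rule 4 (unconditioned shift): gepepog → yepepoy
  ⇒ Kumin yepepoy
*gipipug is the unique common source.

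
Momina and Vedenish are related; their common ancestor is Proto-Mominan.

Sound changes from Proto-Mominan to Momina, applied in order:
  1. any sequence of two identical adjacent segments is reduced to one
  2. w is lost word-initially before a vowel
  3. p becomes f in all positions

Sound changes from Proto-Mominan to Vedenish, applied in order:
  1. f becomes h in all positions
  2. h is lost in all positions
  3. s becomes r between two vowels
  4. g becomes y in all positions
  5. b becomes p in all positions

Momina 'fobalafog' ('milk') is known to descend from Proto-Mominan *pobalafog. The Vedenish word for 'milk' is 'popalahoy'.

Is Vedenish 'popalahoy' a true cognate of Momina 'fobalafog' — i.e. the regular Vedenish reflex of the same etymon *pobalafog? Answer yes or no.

no

Derive the expected Vedenish reflex of *pobalafog:
Vedenish: *pobalafog
  pobalafog → pobalahog   [unconditioned shift]
  pobalahog → pobalaog   [h-loss]
  pobalaog (rule 3 does not apply)
  pobalaog → pobalaoy   [unconditioned shift]
  pobalaoy → popalaoy   [unconditioned shift]
  giving Vedenish popalaoy.
The regular Vedenish reflex would be 'popalaoy', but the attested form is 'popalahoy'. The correspondence is irregular, so they are not cognates (the Vedenish form has a different source).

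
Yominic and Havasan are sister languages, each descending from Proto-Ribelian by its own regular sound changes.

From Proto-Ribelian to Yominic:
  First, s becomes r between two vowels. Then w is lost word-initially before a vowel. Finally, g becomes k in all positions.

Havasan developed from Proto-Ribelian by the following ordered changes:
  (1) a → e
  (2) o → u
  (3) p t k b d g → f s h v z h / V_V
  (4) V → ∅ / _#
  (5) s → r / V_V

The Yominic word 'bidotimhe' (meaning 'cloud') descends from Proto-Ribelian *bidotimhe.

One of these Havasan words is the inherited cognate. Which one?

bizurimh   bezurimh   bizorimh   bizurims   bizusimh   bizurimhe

Havasan: *bidotimhe > bidutimhe > bizusimhe > bizusimh > bizurimh  (by vowel merger, intervocalic lenition, apocope, rhotacism)
Only 'bizurimh' matches the regular Havasan development of *bidotimhe.

bizurimh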